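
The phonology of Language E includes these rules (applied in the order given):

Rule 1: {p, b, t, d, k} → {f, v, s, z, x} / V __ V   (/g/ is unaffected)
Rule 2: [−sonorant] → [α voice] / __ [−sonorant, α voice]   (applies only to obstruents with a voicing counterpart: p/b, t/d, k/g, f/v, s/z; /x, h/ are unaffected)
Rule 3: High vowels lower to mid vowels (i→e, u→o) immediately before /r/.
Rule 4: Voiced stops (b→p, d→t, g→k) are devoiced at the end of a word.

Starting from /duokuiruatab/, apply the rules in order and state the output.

Rule 1 (intervocalic spirantization): /k/ is a stop between vowels /o/ and /u/, so it spirantizes to the fricative [x]. /t/ is a stop between vowels /a/ and /a/, so it spirantizes to the fricative [s]. /duokuiruatab/ → duoxuiruasab.
Rule 2 (regressive voicing assimilation): no segment meets the environment; /duoxuiruasab/ is unchanged.
Rule 3 (pre-rhotic lowering): /i/ is a high vowel immediately before /r/, so it lowers to [e]. /duoxuiruasab/ → duoxueruasab.
Rule 4 (final devoicing): /b/ is a voiced stop in word-final position, so it devoices to [p]. /duoxueruasab/ → duoxueruasap.

duoxueruasap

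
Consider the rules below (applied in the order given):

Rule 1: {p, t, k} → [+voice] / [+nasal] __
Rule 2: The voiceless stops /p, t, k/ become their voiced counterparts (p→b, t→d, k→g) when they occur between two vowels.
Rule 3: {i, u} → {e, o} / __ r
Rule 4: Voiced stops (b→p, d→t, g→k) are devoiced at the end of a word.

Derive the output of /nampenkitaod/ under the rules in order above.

nambengidaot

Rule 1 (post-nasal voicing): /p/ is a voiceless stop immediately after the nasal /m/, so it voices to [b]. /k/ is a voiceless stop immediately after the nasal /n/, so it voices to [g]. /nampenkitaod/ → nambengitaod.
Rule 2 (intervocalic voicing): /t/ is a voiceless stop between vowels /i/ and /a/, so it voices to [d]. /nambengitaod/ → nambengidaod.
Rule 3 (pre-rhotic lowering): no segment meets the environment; /nambengidaod/ is unchanged.
Rule 4 (final devoicing): /d/ is a voiced stop in word-final position, so it devoices to [t]. /nambengidaod/ → nambengidaot.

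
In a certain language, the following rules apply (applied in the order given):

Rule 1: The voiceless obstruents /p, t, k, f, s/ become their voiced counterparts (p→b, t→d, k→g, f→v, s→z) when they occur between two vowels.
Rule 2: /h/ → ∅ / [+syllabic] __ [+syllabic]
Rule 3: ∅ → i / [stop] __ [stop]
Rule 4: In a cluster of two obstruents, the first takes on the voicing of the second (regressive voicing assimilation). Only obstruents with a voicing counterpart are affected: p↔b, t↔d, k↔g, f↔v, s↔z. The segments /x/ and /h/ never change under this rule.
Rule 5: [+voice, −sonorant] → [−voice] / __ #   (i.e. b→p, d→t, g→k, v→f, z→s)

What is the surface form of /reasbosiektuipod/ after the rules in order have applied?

Rule 1 (intervocalic voicing): /s/ is a voiceless obstruent between vowels /o/ and /i/, so it voices to [z]. /p/ is a voiceless obstruent between vowels /i/ and /o/, so it voices to [b]. /reasbosiektuipod/ → reasboziektuibod.
Rule 2 (intervocalic h-deletion): no segment meets the environment; /reasboziektuibod/ is unchanged.
Rule 3 (stop-cluster i-epenthesis): /k/ and /t/ form a stop–stop cluster, so [i] is inserted between them. /reasboziektuibod/ → reasboziekituibod.
Rule 4 (regressive voicing assimilation): /s/ precedes the voiced obstruent /b/, so it voices to [z] by assimilation. /reasboziekituibod/ → reazboziekituibod.
Rule 5 (final devoicing): /d/ is a voiced obstruent in word-final position, so it devoices to [t]. /reazboziekituibod/ → reazboziekituibot.

reazboziekituibot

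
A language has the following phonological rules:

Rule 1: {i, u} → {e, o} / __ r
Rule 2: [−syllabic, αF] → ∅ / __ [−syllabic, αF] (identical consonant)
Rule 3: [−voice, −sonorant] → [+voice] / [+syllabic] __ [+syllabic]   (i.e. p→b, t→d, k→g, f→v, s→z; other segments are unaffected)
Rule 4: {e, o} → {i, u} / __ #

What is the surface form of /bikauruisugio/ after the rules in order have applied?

Rule 1 (pre-rhotic lowering): /u/ is a high vowel immediately before /r/, so it lowers to [o]. /bikauruisugio/ → bikaoruisugio.
Rule 2 (degemination): no segment meets the environment; /bikaoruisugio/ is unchanged.
Rule 3 (intervocalic voicing): /k/ is a voiceless obstruent between vowels /i/ and /a/, so it voices to [g]. /s/ is a voiceless obstruent between vowels /i/ and /u/, so it voices to [z]. /bikaoruisugio/ → bigaoruizugio.
Rule 4 (final vowel raising): /o/ is a mid vowel in word-final position, so it raises to [u]. /bigaoruizugio/ → bigaoruizugiu.

bigaoruizugiu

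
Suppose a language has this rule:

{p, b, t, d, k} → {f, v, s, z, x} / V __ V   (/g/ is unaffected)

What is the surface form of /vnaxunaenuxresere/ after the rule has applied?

No segment of /vnaxunaenuxresere/ meets the structural description of the rule, so the form surfaces unchanged.

vnaxunaenuxresere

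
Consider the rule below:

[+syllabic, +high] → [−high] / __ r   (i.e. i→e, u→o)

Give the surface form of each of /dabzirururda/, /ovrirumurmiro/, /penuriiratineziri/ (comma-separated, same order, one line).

dabzerororda, ovrerumormero, penorieratinezeri

/dabzirururda/: /i/ is a high vowel immediately before /r/, so it lowers to [e]. /u/ is a high vowel immediately before /r/, so it lowers to [o]. /u/ is a high vowel immediately before /r/, so it lowers to [o]. → [dabzerororda].
/ovrirumurmiro/: /i/ is a high vowel immediately before /r/, so it lowers to [e]. /u/ is a high vowel immediately before /r/, so it lowers to [o]. /i/ is a high vowel immediately before /r/, so it lowers to [e]. → [ovrerumormero].
/penuriiratineziri/: /u/ is a high vowel immediately before /r/, so it lowers to [o]. /i/ is a high vowel immediately before /r/, so it lowers to [e]. /i/ is a high vowel immediately before /r/, so it lowers to [e]. → [penorieratinezeri].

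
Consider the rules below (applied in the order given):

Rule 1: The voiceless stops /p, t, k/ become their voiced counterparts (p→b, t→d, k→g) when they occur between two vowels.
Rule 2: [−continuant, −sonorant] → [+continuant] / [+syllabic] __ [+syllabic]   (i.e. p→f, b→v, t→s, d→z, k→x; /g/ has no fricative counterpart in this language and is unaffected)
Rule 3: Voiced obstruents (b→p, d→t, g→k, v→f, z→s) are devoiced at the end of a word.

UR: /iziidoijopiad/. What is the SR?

Rule 1 (intervocalic voicing): /p/ is a voiceless stop between vowels /o/ and /i/, so it voices to [b]. /iziidoijopiad/ → iziidoijobiad.
Rule 2 (intervocalic spirantization): /d/ is a stop between vowels /i/ and /o/, so it spirantizes to the fricative [z]. /b/ is a stop between vowels /o/ and /i/, so it spirantizes to the fricative [v]. /iziidoijobiad/ → iziizoijoviad.
Rule 3 (final devoicing): /d/ is a voiced obstruent in word-final position, so it devoices to [t]. /iziizoijoviad/ → iziizoijoviat.

iziizoijoviat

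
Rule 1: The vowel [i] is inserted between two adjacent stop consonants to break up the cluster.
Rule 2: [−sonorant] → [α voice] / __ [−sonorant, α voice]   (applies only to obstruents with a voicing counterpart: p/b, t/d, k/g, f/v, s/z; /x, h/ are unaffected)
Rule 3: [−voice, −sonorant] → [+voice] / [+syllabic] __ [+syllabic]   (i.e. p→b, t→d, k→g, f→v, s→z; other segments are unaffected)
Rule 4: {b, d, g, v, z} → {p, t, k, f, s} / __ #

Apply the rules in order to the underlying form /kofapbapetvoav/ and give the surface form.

Rule 1 (stop-cluster i-epenthesis): /p/ and /b/ form a stop–stop cluster, so [i] is inserted between them. /kofapbapetvoav/ → kofapibapetvoav.
Rule 2 (regressive voicing assimilation): /t/ precedes the voiced obstruent /v/, so it voices to [d] by assimilation. /kofapibapetvoav/ → kofapibapedvoav.
Rule 3 (intervocalic voicing): /f/ is a voiceless obstruent between vowels /o/ and /a/, so it voices to [v]. /p/ is a voiceless obstruent between vowels /a/ and /i/, so it voices to [b]. /p/ is a voiceless obstruent between vowels /a/ and /e/, so it voices to [b]. /kofapibapedvoav/ → kovabibabedvoav.
Rule 4 (final devoicing): /v/ is a voiced obstruent in word-final position, so it devoices to [f]. /kovabibabedvoav/ → kovabibabedvoaf.

kovabibabedvoaf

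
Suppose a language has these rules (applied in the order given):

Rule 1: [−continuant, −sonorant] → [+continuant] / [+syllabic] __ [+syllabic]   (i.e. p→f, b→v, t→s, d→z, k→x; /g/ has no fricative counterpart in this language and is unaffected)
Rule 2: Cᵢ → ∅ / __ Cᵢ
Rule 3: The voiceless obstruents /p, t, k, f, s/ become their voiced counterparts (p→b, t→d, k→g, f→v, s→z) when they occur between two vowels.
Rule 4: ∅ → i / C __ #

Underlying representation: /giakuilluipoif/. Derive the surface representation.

Rule 1 (intervocalic spirantization): /k/ is a stop between vowels /a/ and /u/, so it spirantizes to the fricative [x]. /p/ is a stop between vowels /i/ and /o/, so it spirantizes to the fricative [f]. /giakuilluipoif/ → giaxuilluifoif.
Rule 2 (degemination): /ll/ is a geminate; the first /l/ deletes. /giaxuilluifoif/ → giaxuiluifoif.
Rule 3 (intervocalic voicing): /f/ is a voiceless obstruent between vowels /i/ and /o/, so it voices to [v]. /giaxuiluifoif/ → giaxuiluivoif.
Rule 4 (final i-epenthesis): the form ends in the consonant /f/, so [i] is inserted word-finally. /giaxuiluivoif/ → giaxuiluivoifi.

giaxuiluivoifi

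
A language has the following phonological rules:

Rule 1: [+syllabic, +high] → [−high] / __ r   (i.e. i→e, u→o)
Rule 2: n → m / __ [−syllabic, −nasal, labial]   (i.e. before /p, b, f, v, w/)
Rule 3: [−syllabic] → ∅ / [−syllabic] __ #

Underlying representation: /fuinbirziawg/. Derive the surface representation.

Rule 1 (pre-rhotic lowering): /i/ is a high vowel immediately before /r/, so it lowers to [e]. /fuinbirziawg/ → fuinberziawg.
Rule 2 (nasal place assimilation): /n/ precedes the labial consonant /b/, so it assimilates in place to [m]. /fuinberziawg/ → fuimberziawg.
Rule 3 (final cluster simplification): /g/ is the second consonant of a word-final cluster /wg/, so it deletes. /fuimberziawg/ → fuimberziaw.

fuimberziaw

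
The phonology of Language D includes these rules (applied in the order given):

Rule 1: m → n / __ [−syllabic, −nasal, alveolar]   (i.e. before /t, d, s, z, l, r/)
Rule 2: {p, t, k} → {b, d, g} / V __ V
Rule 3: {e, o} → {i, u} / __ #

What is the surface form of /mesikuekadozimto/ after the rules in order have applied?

Rule 1 (nasal place assimilation): /m/ precedes the alveolar consonant /t/, so it assimilates in place to [n]. /mesikuekadozimto/ → mesikuekadozinto.
Rule 2 (intervocalic voicing): /k/ is a voiceless stop between vowels /i/ and /u/, so it voices to [g]. /k/ is a voiceless stop between vowels /e/ and /a/, so it voices to [g]. /mesikuekadozinto/ → mesiguegadozinto.
Rule 3 (final vowel raising): /o/ is a mid vowel in word-final position, so it raises to [u]. /mesiguegadozinto/ → mesiguegadozintu.

mesiguegadozintu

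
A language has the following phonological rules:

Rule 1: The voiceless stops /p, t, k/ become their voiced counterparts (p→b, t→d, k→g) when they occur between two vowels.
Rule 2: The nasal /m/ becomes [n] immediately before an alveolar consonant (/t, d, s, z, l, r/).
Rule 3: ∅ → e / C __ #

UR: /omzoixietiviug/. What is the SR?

onzoixiediviuge

Rule 1 (intervocalic voicing): /t/ is a voiceless stop between vowels /e/ and /i/, so it voices to [d]. /omzoixietiviug/ → omzoixiediviug.
Rule 2 (nasal place assimilation): /m/ precedes the alveolar consonant /z/, so it assimilates in place to [n]. /omzoixiediviug/ → onzoixiediviug.
Rule 3 (final e-epenthesis): the form ends in the consonant /g/, so [e] is inserted word-finally. /onzoixiediviug/ → onzoixiediviuge.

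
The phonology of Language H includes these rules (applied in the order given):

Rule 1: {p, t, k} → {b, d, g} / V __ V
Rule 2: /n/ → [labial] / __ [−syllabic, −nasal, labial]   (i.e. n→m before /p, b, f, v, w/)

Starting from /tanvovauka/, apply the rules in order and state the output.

tamvovauga

Rule 1 (intervocalic voicing): /k/ is a voiceless stop between vowels /u/ and /a/, so it voices to [g]. /tanvovauka/ → tanvovauga.
Rule 2 (nasal place assimilation): /n/ precedes the labial consonant /v/, so it assimilates in place to [m]. /tanvovauga/ → tamvovauga.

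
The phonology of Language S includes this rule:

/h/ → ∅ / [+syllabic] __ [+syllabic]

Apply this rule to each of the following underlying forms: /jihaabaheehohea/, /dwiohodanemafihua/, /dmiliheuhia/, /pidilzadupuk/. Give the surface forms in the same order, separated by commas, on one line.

/jihaabaheehohea/: /h/ occurs between vowels /i/ and /a/, so it deletes. /h/ occurs between vowels /a/ and /e/, so it deletes. /h/ occurs between vowels /e/ and /o/, so it deletes. /h/ occurs between vowels /o/ and /e/, so it deletes. → [jiaabaeeoea].
/dwiohodanemafihua/: /h/ occurs between vowels /o/ and /o/, so it deletes. /h/ occurs between vowels /i/ and /u/, so it deletes. → [dwioodanemafiua].
/dmiliheuhia/: /h/ occurs between vowels /i/ and /e/, so it deletes. /h/ occurs between vowels /u/ and /i/, so it deletes. → [dmilieuia].
/pidilzadupuk/: the rule's environment is not met; surfaces unchanged as [pidilzadupuk].

jiaabaeeoea, dwioodanemafiua, dmilieuia, pidilzadupuk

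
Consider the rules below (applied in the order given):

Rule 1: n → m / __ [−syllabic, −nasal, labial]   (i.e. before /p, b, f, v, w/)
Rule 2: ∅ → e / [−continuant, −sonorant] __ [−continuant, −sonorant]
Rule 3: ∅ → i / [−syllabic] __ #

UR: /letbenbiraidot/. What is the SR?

letebembiraidoti

Rule 1 (nasal place assimilation): /n/ precedes the labial consonant /b/, so it assimilates in place to [m]. /letbenbiraidot/ → letbembiraidot.
Rule 2 (stop-cluster e-epenthesis): /t/ and /b/ form a stop–stop cluster, so [e] is inserted between them. /letbembiraidot/ → letebembiraidot.
Rule 3 (final i-epenthesis): the form ends in the consonant /t/, so [i] is inserted word-finally. /letebembiraidot/ → letebembiraidoti.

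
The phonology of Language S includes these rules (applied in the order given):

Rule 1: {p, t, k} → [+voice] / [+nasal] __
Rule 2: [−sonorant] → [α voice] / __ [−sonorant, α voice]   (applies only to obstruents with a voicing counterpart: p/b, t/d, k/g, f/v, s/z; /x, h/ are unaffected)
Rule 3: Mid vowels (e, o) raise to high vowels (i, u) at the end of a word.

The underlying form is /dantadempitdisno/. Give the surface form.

dandadembiddisnu

Rule 1 (post-nasal voicing): /t/ is a voiceless stop immediately after the nasal /n/, so it voices to [d]. /p/ is a voiceless stop immediately after the nasal /m/, so it voices to [b]. /dantadempitdisno/ → dandadembitdisno.
Rule 2 (regressive voicing assimilation): /t/ precedes the voiced obstruent /d/, so it voices to [d] by assimilation. /dandadembitdisno/ → dandadembiddisno.
Rule 3 (final vowel raising): /o/ is a mid vowel in word-final position, so it raises to [u]. /dandadembiddisno/ → dandadembiddisnu.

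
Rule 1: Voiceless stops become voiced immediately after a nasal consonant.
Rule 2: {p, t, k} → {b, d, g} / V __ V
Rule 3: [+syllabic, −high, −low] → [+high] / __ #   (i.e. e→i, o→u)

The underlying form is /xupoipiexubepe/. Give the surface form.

Rule 1 (post-nasal voicing): no segment meets the environment; /xupoipiexubepe/ is unchanged.
Rule 2 (intervocalic voicing): /p/ is a voiceless stop between vowels /u/ and /o/, so it voices to [b]. /p/ is a voiceless stop between vowels /i/ and /i/, so it voices to [b]. /p/ is a voiceless stop between vowels /e/ and /e/, so it voices to [b]. /xupoipiexubepe/ → xuboibiexubebe.
Rule 3 (final vowel raising): /e/ is a mid vowel in word-final position, so it raises to [i]. /xuboibiexubebe/ → xuboibiexubebi.

xuboibiexubebi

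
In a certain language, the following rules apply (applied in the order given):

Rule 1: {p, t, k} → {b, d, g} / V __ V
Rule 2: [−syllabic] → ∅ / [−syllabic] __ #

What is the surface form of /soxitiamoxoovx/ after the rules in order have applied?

soxidiamoxoov

Rule 1 (intervocalic voicing): /t/ is a voiceless stop between vowels /i/ and /i/, so it voices to [d]. /soxitiamoxoovx/ → soxidiamoxoovx.
Rule 2 (final cluster simplification): /x/ is the second consonant of a word-final cluster /vx/, so it deletes. /soxidiamoxoovx/ → soxidiamoxoov.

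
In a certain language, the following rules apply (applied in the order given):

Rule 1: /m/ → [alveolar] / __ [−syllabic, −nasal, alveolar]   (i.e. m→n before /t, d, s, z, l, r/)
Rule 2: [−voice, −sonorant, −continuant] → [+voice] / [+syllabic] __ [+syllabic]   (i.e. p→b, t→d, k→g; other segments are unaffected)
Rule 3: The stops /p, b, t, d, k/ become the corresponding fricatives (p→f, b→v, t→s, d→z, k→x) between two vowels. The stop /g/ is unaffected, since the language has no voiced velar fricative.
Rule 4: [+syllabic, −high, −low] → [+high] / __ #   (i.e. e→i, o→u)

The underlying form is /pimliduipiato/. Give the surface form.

pinlizuiviazu

Rule 1 (nasal place assimilation): /m/ precedes the alveolar consonant /l/, so it assimilates in place to [n]. /pimliduipiato/ → pinliduipiato.
Rule 2 (intervocalic voicing): /p/ is a voiceless stop between vowels /i/ and /i/, so it voices to [b]. /t/ is a voiceless stop between vowels /a/ and /o/, so it voices to [d]. /pinliduipiato/ → pinliduibiado.
Rule 3 (intervocalic spirantization): /d/ is a stop between vowels /i/ and /u/, so it spirantizes to the fricative [z]. /b/ is a stop between vowels /i/ and /i/, so it spirantizes to the fricative [v]. /d/ is a stop between vowels /a/ and /o/, so it spirantizes to the fricative [z]. /pinliduibiado/ → pinlizuiviazo.
Rule 4 (final vowel raising): /o/ is a mid vowel in word-final position, so it raises to [u]. /pinlizuiviazo/ → pinlizuiviazu.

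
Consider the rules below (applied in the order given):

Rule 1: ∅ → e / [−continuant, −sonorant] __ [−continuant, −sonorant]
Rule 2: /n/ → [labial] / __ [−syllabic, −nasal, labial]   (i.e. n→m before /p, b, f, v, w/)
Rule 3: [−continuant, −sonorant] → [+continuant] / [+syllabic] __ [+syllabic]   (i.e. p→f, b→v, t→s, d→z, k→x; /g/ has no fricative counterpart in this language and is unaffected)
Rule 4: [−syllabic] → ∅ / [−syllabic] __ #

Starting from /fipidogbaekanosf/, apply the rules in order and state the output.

fifizogevaexanos

Rule 1 (stop-cluster e-epenthesis): /g/ and /b/ form a stop–stop cluster, so [e] is inserted between them. /fipidogbaekanosf/ → fipidogebaekanosf.
Rule 2 (nasal place assimilation): no segment meets the environment; /fipidogebaekanosf/ is unchanged.
Rule 3 (intervocalic spirantization): /p/ is a stop between vowels /i/ and /i/, so it spirantizes to the fricative [f]. /d/ is a stop between vowels /i/ and /o/, so it spirantizes to the fricative [z]. /b/ is a stop between vowels /e/ and /a/, so it spirantizes to the fricative [v]. /k/ is a stop between vowels /e/ and /a/, so it spirantizes to the fricative [x]. /fipidogebaekanosf/ → fifizogevaexanosf.
Rule 4 (final cluster simplification): /f/ is the second consonant of a word-final cluster /sf/, so it deletes. /fifizogevaexanosf/ → fifizogevaexanos.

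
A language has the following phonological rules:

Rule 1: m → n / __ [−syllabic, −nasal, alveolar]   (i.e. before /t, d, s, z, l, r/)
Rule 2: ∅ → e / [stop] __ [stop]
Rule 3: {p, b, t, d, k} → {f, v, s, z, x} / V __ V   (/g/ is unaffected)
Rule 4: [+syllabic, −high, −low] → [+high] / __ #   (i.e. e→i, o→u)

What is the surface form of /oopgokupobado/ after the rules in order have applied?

oofegoxufovazu

Rule 1 (nasal place assimilation): no segment meets the environment; /oopgokupobado/ is unchanged.
Rule 2 (stop-cluster e-epenthesis): /p/ and /g/ form a stop–stop cluster, so [e] is inserted between them. /oopgokupobado/ → oopegokupobado.
Rule 3 (intervocalic spirantization): /p/ is a stop between vowels /o/ and /e/, so it spirantizes to the fricative [f]. /k/ is a stop between vowels /o/ and /u/, so it spirantizes to the fricative [x]. /p/ is a stop between vowels /u/ and /o/, so it spirantizes to the fricative [f]. /b/ is a stop between vowels /o/ and /a/, so it spirantizes to the fricative [v]. /d/ is a stop between vowels /a/ and /o/, so it spirantizes to the fricative [z]. /oopegokupobado/ → oofegoxufovazo.
Rule 4 (final vowel raising): /o/ is a mid vowel in word-final position, so it raises to [u]. /oofegoxufovazo/ → oofegoxufovazu.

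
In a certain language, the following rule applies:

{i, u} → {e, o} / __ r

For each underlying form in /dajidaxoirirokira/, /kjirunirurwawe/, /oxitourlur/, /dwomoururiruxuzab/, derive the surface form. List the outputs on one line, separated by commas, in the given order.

/dajidaxoirirokira/: /i/ is a high vowel immediately before /r/, so it lowers to [e]. /i/ is a high vowel immediately before /r/, so it lowers to [e]. /i/ is a high vowel immediately before /r/, so it lowers to [e]. → [dajidaxoererokera].
/kjirunirurwawe/: /i/ is a high vowel immediately before /r/, so it lowers to [e]. /i/ is a high vowel immediately before /r/, so it lowers to [e]. /u/ is a high vowel immediately before /r/, so it lowers to [o]. → [kjerunerorwawe].
/oxitourlur/: /u/ is a high vowel immediately before /r/, so it lowers to [o]. /u/ is a high vowel immediately before /r/, so it lowers to [o]. → [oxitoorlor].
/dwomoururiruxuzab/: /u/ is a high vowel immediately before /r/, so it lowers to [o]. /u/ is a high vowel immediately before /r/, so it lowers to [o]. /i/ is a high vowel immediately before /r/, so it lowers to [e]. → [dwomoororeruxuzab].

dajidaxoererokera, kjerunerorwawe, oxitoorlor, dwomoororeruxuzab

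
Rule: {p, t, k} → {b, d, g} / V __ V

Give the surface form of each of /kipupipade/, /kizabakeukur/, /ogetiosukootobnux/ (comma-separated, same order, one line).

kibubibade, kizabageugur, ogediosugoodobnux

/kipupipade/: /p/ is a voiceless stop between vowels /i/ and /u/, so it voices to [b]. /p/ is a voiceless stop between vowels /u/ and /i/, so it voices to [b]. /p/ is a voiceless stop between vowels /i/ and /a/, so it voices to [b]. → [kibubibade].
/kizabakeukur/: /k/ is a voiceless stop between vowels /a/ and /e/, so it voices to [g]. /k/ is a voiceless stop between vowels /u/ and /u/, so it voices to [g]. → [kizabageugur].
/ogetiosukootobnux/: /t/ is a voiceless stop between vowels /e/ and /i/, so it voices to [d]. /k/ is a voiceless stop between vowels /u/ and /o/, so it voices to [g]. /t/ is a voiceless stop between vowels /o/ and /o/, so it voices to [d]. → [ogediosugoodobnux].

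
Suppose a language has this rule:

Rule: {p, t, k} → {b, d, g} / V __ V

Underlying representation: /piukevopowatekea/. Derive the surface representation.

piugevobowadegea

/k/ is a voiceless stop between vowels /u/ and /e/, so it voices to [g].
/p/ is a voiceless stop between vowels /o/ and /o/, so it voices to [b].
/t/ is a voiceless stop between vowels /a/ and /e/, so it voices to [d].
/k/ is a voiceless stop between vowels /e/ and /e/, so it voices to [g].
Surface form: [piugevobowadegea].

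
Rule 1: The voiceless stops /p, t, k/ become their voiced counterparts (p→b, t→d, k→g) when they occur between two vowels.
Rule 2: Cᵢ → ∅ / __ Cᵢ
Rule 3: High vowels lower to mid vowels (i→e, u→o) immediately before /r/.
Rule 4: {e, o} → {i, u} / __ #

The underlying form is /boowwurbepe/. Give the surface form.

Rule 1 (intervocalic voicing): /p/ is a voiceless stop between vowels /e/ and /e/, so it voices to [b]. /boowwurbepe/ → boowwurbebe.
Rule 2 (degemination): /ww/ is a geminate; the first /w/ deletes. /boowwurbebe/ → boowurbebe.
Rule 3 (pre-rhotic lowering): /u/ is a high vowel immediately before /r/, so it lowers to [o]. /boowurbebe/ → booworbebe.
Rule 4 (final vowel raising): /e/ is a mid vowel in word-final position, so it raises to [i]. /booworbebe/ → booworbebi.

booworbebi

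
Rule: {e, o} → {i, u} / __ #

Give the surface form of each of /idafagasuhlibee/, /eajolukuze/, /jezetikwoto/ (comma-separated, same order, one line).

idafagasuhlibei, eajolukuzi, jezetikwotu

/idafagasuhlibee/: /e/ is a mid vowel in word-final position, so it raises to [i]. → [idafagasuhlibei].
/eajolukuze/: /e/ is a mid vowel in word-final position, so it raises to [i]. → [eajolukuzi].
/jezetikwoto/: /o/ is a mid vowel in word-final position, so it raises to [u]. → [jezetikwotu].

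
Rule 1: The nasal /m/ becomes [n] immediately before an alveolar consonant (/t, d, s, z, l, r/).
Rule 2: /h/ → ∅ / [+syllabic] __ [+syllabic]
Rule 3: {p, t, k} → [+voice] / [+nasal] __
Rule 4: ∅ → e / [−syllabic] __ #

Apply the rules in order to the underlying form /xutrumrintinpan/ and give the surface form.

xutrunrindinbane

Rule 1 (nasal place assimilation): /m/ precedes the alveolar consonant /r/, so it assimilates in place to [n]. /xutrumrintinpan/ → xutrunrintinpan.
Rule 2 (intervocalic h-deletion): no segment meets the environment; /xutrunrintinpan/ is unchanged.
Rule 3 (post-nasal voicing): /t/ is a voiceless stop immediately after the nasal /n/, so it voices to [d]. /p/ is a voiceless stop immediately after the nasal /n/, so it voices to [b]. /xutrunrintinpan/ → xutrunrindinban.
Rule 4 (final e-epenthesis): the form ends in the consonant /n/, so [e] is inserted word-finally. /xutrunrindinban/ → xutrunrindinbane.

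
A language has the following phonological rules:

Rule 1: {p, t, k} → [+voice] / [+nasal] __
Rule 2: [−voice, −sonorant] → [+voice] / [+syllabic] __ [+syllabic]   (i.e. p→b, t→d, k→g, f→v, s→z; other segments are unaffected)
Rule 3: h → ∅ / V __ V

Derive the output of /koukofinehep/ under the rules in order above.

Rule 1 (post-nasal voicing): no segment meets the environment; /koukofinehep/ is unchanged.
Rule 2 (intervocalic voicing): /k/ is a voiceless obstruent between vowels /u/ and /o/, so it voices to [g]. /f/ is a voiceless obstruent between vowels /o/ and /i/, so it voices to [v]. /koukofinehep/ → kougovinehep.
Rule 3 (intervocalic h-deletion): /h/ occurs between vowels /e/ and /e/, so it deletes. /kougovinehep/ → kougovineep.

kougovineep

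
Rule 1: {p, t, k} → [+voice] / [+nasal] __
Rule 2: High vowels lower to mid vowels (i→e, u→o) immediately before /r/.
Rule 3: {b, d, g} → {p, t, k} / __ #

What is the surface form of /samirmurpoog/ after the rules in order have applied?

samermorpook

Rule 1 (post-nasal voicing): no segment meets the environment; /samirmurpoog/ is unchanged.
Rule 2 (pre-rhotic lowering): /i/ is a high vowel immediately before /r/, so it lowers to [e]. /u/ is a high vowel immediately before /r/, so it lowers to [o]. /samirmurpoog/ → samermorpoog.
Rule 3 (final devoicing): /g/ is a voiced stop in word-final position, so it devoices to [k]. /samermorpoog/ → samermorpook.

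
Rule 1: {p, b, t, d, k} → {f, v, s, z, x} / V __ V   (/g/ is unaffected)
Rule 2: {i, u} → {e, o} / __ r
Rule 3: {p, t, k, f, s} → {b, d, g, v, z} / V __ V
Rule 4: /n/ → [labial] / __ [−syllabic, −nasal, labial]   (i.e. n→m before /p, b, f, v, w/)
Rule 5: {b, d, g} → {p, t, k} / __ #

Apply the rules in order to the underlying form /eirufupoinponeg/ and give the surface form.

Rule 1 (intervocalic spirantization): /p/ is a stop between vowels /u/ and /o/, so it spirantizes to the fricative [f]. /eirufupoinponeg/ → eirufufoinponeg.
Rule 2 (pre-rhotic lowering): /i/ is a high vowel immediately before /r/, so it lowers to [e]. /eirufufoinponeg/ → eerufufoinponeg.
Rule 3 (intervocalic voicing): /f/ is a voiceless obstruent between vowels /u/ and /u/, so it voices to [v]. /f/ is a voiceless obstruent between vowels /u/ and /o/, so it voices to [v]. /eerufufoinponeg/ → eeruvuvoinponeg.
Rule 4 (nasal place assimilation): /n/ precedes the labial consonant /p/, so it assimilates in place to [m]. /eeruvuvoinponeg/ → eeruvuvoimponeg.
Rule 5 (final devoicing): /g/ is a voiced stop in word-final position, so it devoices to [k]. /eeruvuvoimponeg/ → eeruvuvoimponek.

eeruvuvoimponek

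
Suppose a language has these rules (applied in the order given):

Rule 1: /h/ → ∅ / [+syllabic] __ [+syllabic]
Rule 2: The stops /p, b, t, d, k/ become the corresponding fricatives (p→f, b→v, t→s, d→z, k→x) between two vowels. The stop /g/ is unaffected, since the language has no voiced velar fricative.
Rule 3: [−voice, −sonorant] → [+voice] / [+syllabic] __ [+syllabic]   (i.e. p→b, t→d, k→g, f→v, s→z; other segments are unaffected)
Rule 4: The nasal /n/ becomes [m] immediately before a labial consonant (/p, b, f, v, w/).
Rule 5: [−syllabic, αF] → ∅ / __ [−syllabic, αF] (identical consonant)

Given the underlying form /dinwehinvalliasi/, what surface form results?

Rule 1 (intervocalic h-deletion): /h/ occurs between vowels /e/ and /i/, so it deletes. /dinwehinvalliasi/ → dinweinvalliasi.
Rule 2 (intervocalic spirantization): no segment meets the environment; /dinweinvalliasi/ is unchanged.
Rule 3 (intervocalic voicing): /s/ is a voiceless obstruent between vowels /a/ and /i/, so it voices to [z]. /dinweinvalliasi/ → dinweinvalliazi.
Rule 4 (nasal place assimilation): /n/ precedes the labial consonant /w/, so it assimilates in place to [m]. /n/ precedes the labial consonant /v/, so it assimilates in place to [m]. /dinweinvalliazi/ → dimweimvalliazi.
Rule 5 (degemination): /ll/ is a geminate; the first /l/ deletes. /dimweimvalliazi/ → dimweimvaliazi.

dimweimvaliazi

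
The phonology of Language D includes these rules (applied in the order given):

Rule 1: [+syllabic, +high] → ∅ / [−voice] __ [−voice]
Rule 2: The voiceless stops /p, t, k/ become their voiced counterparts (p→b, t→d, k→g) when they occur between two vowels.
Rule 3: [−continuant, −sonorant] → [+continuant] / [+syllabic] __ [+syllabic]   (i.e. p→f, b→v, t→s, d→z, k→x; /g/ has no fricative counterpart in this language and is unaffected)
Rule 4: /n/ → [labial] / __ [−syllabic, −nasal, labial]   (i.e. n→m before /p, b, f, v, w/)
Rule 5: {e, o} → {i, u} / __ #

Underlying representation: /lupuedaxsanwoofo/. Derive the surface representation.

Rule 1 (high vowel syncope): no segment meets the environment; /lupuedaxsanwoofo/ is unchanged.
Rule 2 (intervocalic voicing): /p/ is a voiceless stop between vowels /u/ and /u/, so it voices to [b]. /lupuedaxsanwoofo/ → lubuedaxsanwoofo.
Rule 3 (intervocalic spirantization): /b/ is a stop between vowels /u/ and /u/, so it spirantizes to the fricative [v]. /d/ is a stop between vowels /e/ and /a/, so it spirantizes to the fricative [z]. /lubuedaxsanwoofo/ → luvuezaxsanwoofo.
Rule 4 (nasal place assimilation): /n/ precedes the labial consonant /w/, so it assimilates in place to [m]. /luvuezaxsanwoofo/ → luvuezaxsamwoofo.
Rule 5 (final vowel raising): /o/ is a mid vowel in word-final position, so it raises to [u]. /luvuezaxsamwoofo/ → luvuezaxsamwoofu.

luvuezaxsamwoofu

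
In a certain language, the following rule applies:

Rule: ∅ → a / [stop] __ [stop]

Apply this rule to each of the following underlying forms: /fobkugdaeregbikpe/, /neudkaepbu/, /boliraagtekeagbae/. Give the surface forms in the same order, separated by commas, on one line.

fobakugadaeregabikape, neudakaepabu, boliraagatekeagabae

/fobkugdaeregbikpe/: /b/ and /k/ form a stop–stop cluster, so [a] is inserted between them. /g/ and /d/ form a stop–stop cluster, so [a] is inserted between them. /g/ and /b/ form a stop–stop cluster, so [a] is inserted between them. /k/ and /p/ form a stop–stop cluster, so [a] is inserted between them. → [fobakugadaeregabikape].
/neudkaepbu/: /d/ and /k/ form a stop–stop cluster, so [a] is inserted between them. /p/ and /b/ form a stop–stop cluster, so [a] is inserted between them. → [neudakaepabu].
/boliraagtekeagbae/: /g/ and /t/ form a stop–stop cluster, so [a] is inserted between them. /g/ and /b/ form a stop–stop cluster, so [a] is inserted between them. → [boliraagatekeagabae].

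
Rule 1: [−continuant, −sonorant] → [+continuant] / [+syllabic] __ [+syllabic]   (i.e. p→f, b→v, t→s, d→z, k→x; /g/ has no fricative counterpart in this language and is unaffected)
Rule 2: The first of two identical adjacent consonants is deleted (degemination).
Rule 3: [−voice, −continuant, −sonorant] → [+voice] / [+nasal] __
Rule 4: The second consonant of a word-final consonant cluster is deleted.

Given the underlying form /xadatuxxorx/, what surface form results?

xazasuxor

Rule 1 (intervocalic spirantization): /d/ is a stop between vowels /a/ and /a/, so it spirantizes to the fricative [z]. /t/ is a stop between vowels /a/ and /u/, so it spirantizes to the fricative [s]. /xadatuxxorx/ → xazasuxxorx.
Rule 2 (degemination): /xx/ is a geminate; the first /x/ deletes. /xazasuxxorx/ → xazasuxorx.
Rule 3 (post-nasal voicing): no segment meets the environment; /xazasuxorx/ is unchanged.
Rule 4 (final cluster simplification): /x/ is the second consonant of a word-final cluster /rx/, so it deletes. /xazasuxorx/ → xazasuxor.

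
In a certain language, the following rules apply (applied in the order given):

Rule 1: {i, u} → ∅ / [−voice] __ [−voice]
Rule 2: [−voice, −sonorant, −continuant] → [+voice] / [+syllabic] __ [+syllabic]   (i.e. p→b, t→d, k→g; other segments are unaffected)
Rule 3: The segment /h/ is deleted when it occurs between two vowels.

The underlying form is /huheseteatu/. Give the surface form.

Rule 1 (high vowel syncope): /u/ is a high vowel flanked by voiceless consonants /h/ and /h/, so it deletes. /huheseteatu/ → hheseteatu.
Rule 2 (intervocalic voicing): /t/ is a voiceless stop between vowels /e/ and /e/, so it voices to [d]. /t/ is a voiceless stop between vowels /a/ and /u/, so it voices to [d]. /hheseteatu/ → hhesedeadu.
Rule 3 (intervocalic h-deletion): no segment meets the environment; /hhesedeadu/ is unchanged.

hhesedeadu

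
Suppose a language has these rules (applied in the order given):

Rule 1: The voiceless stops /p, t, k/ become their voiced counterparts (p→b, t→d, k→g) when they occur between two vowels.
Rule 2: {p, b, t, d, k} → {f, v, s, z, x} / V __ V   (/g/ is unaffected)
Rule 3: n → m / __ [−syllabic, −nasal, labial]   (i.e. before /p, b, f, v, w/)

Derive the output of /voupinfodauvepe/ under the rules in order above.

Rule 1 (intervocalic voicing): /p/ is a voiceless stop between vowels /u/ and /i/, so it voices to [b]. /p/ is a voiceless stop between vowels /e/ and /e/, so it voices to [b]. /voupinfodauvepe/ → voubinfodauvebe.
Rule 2 (intervocalic spirantization): /b/ is a stop between vowels /u/ and /i/, so it spirantizes to the fricative [v]. /d/ is a stop between vowels /o/ and /a/, so it spirantizes to the fricative [z]. /b/ is a stop between vowels /e/ and /e/, so it spirantizes to the fricative [v]. /voubinfodauvebe/ → vouvinfozauveve.
Rule 3 (nasal place assimilation): /n/ precedes the labial consonant /f/, so it assimilates in place to [m]. /vouvinfozauveve/ → vouvimfozauveve.

vouvimfozauveve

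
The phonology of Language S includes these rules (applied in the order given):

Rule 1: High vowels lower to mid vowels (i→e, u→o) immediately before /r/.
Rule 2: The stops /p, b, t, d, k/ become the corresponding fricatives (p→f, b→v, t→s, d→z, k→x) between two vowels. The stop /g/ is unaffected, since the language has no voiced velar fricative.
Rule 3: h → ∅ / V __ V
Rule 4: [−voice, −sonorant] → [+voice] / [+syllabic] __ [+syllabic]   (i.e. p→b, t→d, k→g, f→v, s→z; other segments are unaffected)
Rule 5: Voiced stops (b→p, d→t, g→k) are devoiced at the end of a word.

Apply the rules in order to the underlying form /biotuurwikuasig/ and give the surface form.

biozuorwixuazik

Rule 1 (pre-rhotic lowering): /u/ is a high vowel immediately before /r/, so it lowers to [o]. /biotuurwikuasig/ → biotuorwikuasig.
Rule 2 (intervocalic spirantization): /t/ is a stop between vowels /o/ and /u/, so it spirantizes to the fricative [s]. /k/ is a stop between vowels /i/ and /u/, so it spirantizes to the fricative [x]. /biotuorwikuasig/ → biosuorwixuasig.
Rule 3 (intervocalic h-deletion): no segment meets the environment; /biosuorwixuasig/ is unchanged.
Rule 4 (intervocalic voicing): /s/ is a voiceless obstruent between vowels /o/ and /u/, so it voices to [z]. /s/ is a voiceless obstruent between vowels /a/ and /i/, so it voices to [z]. /biosuorwixuasig/ → biozuorwixuazig.
Rule 5 (final devoicing): /g/ is a voiced stop in word-final position, so it devoices to [k]. /biozuorwixuazig/ → biozuorwixuazik.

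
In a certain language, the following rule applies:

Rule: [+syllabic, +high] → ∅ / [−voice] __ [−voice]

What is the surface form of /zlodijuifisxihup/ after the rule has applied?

/i/ is a high vowel flanked by voiceless consonants /f/ and /s/, so it deletes.
/i/ is a high vowel flanked by voiceless consonants /x/ and /h/, so it deletes.
/u/ is a high vowel flanked by voiceless consonants /h/ and /p/, so it deletes.
The other instances of /i/, /u/ do not occur in the required environment and remain unchanged.
Surface form: [zlodijuifsxhp].

zlodijuifsxhp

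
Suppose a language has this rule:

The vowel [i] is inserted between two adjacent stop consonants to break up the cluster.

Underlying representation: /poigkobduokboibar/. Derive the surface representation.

poigikobiduokiboibar

/g/ and /k/ form a stop–stop cluster, so [i] is inserted between them.
/b/ and /d/ form a stop–stop cluster, so [i] is inserted between them.
/k/ and /b/ form a stop–stop cluster, so [i] is inserted between them.
Surface form: [poigikobiduokiboibar].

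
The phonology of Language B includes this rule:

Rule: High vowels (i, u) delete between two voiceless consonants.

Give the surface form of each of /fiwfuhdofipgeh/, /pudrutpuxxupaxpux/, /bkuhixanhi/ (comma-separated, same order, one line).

/fiwfuhdofipgeh/: /u/ is a high vowel flanked by voiceless consonants /f/ and /h/, so it deletes. /i/ is a high vowel flanked by voiceless consonants /f/ and /p/, so it deletes. → [fiwfhdofpgeh].
/pudrutpuxxupaxpux/: /u/ is a high vowel flanked by voiceless consonants /p/ and /x/, so it deletes. /u/ is a high vowel flanked by voiceless consonants /x/ and /p/, so it deletes. /u/ is a high vowel flanked by voiceless consonants /p/ and /x/, so it deletes. → [pudrutpxxpaxpx].
/bkuhixanhi/: /u/ is a high vowel flanked by voiceless consonants /k/ and /h/, so it deletes. /i/ is a high vowel flanked by voiceless consonants /h/ and /x/, so it deletes. → [bkhxanhi].

fiwfhdofpgeh, pudrutpxxpaxpx, bkhxanhi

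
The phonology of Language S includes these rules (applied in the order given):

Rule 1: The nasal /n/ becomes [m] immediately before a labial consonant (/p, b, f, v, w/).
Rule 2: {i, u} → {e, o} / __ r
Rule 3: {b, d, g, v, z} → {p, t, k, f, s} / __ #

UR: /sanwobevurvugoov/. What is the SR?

samwobevorvugoof

Rule 1 (nasal place assimilation): /n/ precedes the labial consonant /w/, so it assimilates in place to [m]. /sanwobevurvugoov/ → samwobevurvugoov.
Rule 2 (pre-rhotic lowering): /u/ is a high vowel immediately before /r/, so it lowers to [o]. /samwobevurvugoov/ → samwobevorvugoov.
Rule 3 (final devoicing): /v/ is a voiced obstruent in word-final position, so it devoices to [f]. /samwobevorvugoov/ → samwobevorvugoof.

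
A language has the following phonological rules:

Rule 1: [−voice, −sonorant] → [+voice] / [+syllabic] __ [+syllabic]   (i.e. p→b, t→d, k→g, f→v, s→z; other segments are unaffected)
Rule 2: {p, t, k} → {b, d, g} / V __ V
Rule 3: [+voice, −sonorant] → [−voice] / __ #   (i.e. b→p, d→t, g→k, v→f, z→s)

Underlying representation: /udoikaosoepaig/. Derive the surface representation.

udoigaozoebaik

Rule 1 (intervocalic voicing): /k/ is a voiceless obstruent between vowels /i/ and /a/, so it voices to [g]. /s/ is a voiceless obstruent between vowels /o/ and /o/, so it voices to [z]. /p/ is a voiceless obstruent between vowels /e/ and /a/, so it voices to [b]. /udoikaosoepaig/ → udoigaozoebaig.
Rule 2 (intervocalic voicing): no segment meets the environment; /udoigaozoebaig/ is unchanged.
Rule 3 (final devoicing): /g/ is a voiced obstruent in word-final position, so it devoices to [k]. /udoigaozoebaig/ → udoigaozoebaik.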